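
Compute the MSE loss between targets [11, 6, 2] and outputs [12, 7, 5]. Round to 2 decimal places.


Differences: [-1, -1, -3]
Squared errors: [1, 1, 9]
Sum of squared errors = 11
MSE = 11 / 3 = 3.67

3.67


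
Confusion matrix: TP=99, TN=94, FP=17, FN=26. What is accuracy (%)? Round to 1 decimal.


Accuracy = (TP + TN) / (TP + TN + FP + FN) * 100
= (99 + 94) / (99 + 94 + 17 + 26)
= 193 / 236
= 0.8178
= 81.8%

81.8


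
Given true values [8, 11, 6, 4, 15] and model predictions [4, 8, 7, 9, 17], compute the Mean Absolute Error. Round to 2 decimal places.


Absolute errors: [4, 3, 1, 5, 2]
Sum of absolute errors = 15
MAE = 15 / 5 = 3.00

3.00


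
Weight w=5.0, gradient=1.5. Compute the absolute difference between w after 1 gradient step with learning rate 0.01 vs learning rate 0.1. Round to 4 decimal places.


With lr=0.01: w_new = 5.0 - 0.01 * 1.5 = 4.985
With lr=0.1: w_new = 5.0 - 0.1 * 1.5 = 4.85
Absolute difference = |4.985 - 4.85|
= 0.1350

0.1350


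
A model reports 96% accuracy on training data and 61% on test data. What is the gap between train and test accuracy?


Gap = train_accuracy - test_accuracy
= 96 - 61
= 35%
This large gap strongly indicates overfitting.

35


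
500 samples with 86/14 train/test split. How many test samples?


Train samples = 500 * 86% = 430
Test samples = 500 - 430
= 70

70


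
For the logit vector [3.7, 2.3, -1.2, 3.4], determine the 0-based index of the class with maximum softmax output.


Softmax is a monotonic transformation, so it preserves the argmax.
We need to find the index of the maximum logit.
Index 0: 3.7
Index 1: 2.3
Index 2: -1.2
Index 3: 3.4
Maximum logit = 3.7 at index 0

0


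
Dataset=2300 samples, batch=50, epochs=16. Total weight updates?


Iterations per epoch = 2300 / 50 = 46
Total updates = iterations_per_epoch * epochs
= 46 * 16
= 736

736


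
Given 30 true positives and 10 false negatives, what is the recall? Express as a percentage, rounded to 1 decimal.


Recall = TP / (TP + FN) * 100
= 30 / (30 + 10)
= 30 / 40
= 0.75
= 75.0%

75.0


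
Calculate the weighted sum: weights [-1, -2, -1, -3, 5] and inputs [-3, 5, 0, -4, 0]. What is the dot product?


Element-wise products:
-1 * -3 = 3
-2 * 5 = -10
-1 * 0 = 0
-3 * -4 = 12
5 * 0 = 0
Sum = 3 + -10 + 0 + 12 + 0
= 5

5


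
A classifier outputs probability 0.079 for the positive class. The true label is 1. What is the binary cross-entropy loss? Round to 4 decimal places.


For y=1: Loss = -log(p)
= -log(0.079)
= -(-2.5383)
= 2.5383

2.5383


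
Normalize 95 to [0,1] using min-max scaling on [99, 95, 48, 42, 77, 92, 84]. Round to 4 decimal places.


Min = 42, Max = 99
Range = 99 - 42 = 57
Scaled = (x - min) / (max - min)
= (95 - 42) / 57
= 53 / 57
= 0.9298

0.9298


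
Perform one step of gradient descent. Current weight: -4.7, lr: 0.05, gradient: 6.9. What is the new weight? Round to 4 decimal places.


w_new = w_old - lr * gradient
= -4.7 - 0.05 * 6.9
= -4.7 - (0.345)
= -5.0450

-5.0450


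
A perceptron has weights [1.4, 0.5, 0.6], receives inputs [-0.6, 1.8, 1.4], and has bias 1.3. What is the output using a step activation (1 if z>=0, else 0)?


z = w . x + b
= 1.4*-0.6 + 0.5*1.8 + 0.6*1.4 + 1.3
= -0.84 + 0.9 + 0.84 + 1.3
= 0.9 + 1.3
= 2.2
Since z = 2.2 >= 0, output = 1

1


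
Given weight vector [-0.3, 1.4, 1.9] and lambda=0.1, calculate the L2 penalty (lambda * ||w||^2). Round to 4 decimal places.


Squaring each weight:
(-0.3)^2 = 0.09
1.4^2 = 1.96
1.9^2 = 3.61
Sum of squares = 5.66
Penalty = 0.1 * 5.66 = 0.5660

0.5660


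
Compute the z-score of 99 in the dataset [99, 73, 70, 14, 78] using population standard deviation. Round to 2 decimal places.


Mean = (99 + 73 + 70 + 14 + 78) / 5 = 66.8
Variance = sum((x_i - mean)^2) / n = 799.76
Std = sqrt(799.76) = 28.28
Z = (x - mean) / std
= (99 - 66.8) / 28.28
= 32.2 / 28.28
= 1.14

1.14


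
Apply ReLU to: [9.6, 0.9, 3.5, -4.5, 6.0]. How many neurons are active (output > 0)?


ReLU(x) = max(0, x) for each element:
ReLU(9.6) = 9.6
ReLU(0.9) = 0.9
ReLU(3.5) = 3.5
ReLU(-4.5) = 0
ReLU(6.0) = 6.0
Active neurons (>0): 4

4


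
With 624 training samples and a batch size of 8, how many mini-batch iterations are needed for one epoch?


Iterations per epoch = dataset_size / batch_size
= 624 / 8
= 78

78


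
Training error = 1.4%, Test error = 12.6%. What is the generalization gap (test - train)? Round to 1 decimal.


Generalization gap = test_error - train_error
= 12.6 - 1.4
= 11.2%
A large gap suggests overfitting.

11.2


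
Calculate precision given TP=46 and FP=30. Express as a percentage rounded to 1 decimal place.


Precision = TP / (TP + FP) * 100
= 46 / (46 + 30)
= 46 / 76
= 0.6053
= 60.5%

60.5


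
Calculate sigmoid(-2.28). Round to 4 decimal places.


sigmoid(z) = 1 / (1 + exp(-z))
exp(-(-2.28)) = exp(2.28) = 9.7767
1 + 9.7767 = 10.7767
1 / 10.7767 = 0.0928

0.0928


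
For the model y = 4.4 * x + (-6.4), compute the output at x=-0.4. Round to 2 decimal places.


y = 4.4 * -0.4 + (-6.4)
= -1.76 + (-6.4)
= -8.16

-8.16


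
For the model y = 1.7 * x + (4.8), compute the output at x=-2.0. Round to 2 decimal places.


y = 1.7 * -2.0 + (4.8)
= -3.4 + (4.8)
= 1.40

1.40


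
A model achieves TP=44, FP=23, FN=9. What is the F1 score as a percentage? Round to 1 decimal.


Precision = TP / (TP + FP) = 44 / 67 = 0.6567
Recall = TP / (TP + FN) = 44 / 53 = 0.8302
F1 = 2 * P * R / (P + R)
= 2 * 0.6567 * 0.8302 / (0.6567 + 0.8302)
= 1.0904 / 1.4869
= 0.7333
As percentage: 73.3%

73.3


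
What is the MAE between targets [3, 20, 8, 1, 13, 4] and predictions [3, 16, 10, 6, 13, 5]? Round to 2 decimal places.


Absolute errors: [0, 4, 2, 5, 0, 1]
Sum of absolute errors = 12
MAE = 12 / 6 = 2.00

2.00


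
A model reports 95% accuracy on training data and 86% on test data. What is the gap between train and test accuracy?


Gap = train_accuracy - test_accuracy
= 95 - 86
= 9%
This moderate gap may indicate mild overfitting.

9


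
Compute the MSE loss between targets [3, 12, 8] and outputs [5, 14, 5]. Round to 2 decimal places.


Differences: [-2, -2, 3]
Squared errors: [4, 4, 9]
Sum of squared errors = 17
MSE = 17 / 3 = 5.67

5.67


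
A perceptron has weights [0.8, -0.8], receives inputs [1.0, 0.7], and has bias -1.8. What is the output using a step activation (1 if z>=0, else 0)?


z = w . x + b
= 0.8*1.0 + -0.8*0.7 + -1.8
= 0.8 + -0.56 + -1.8
= 0.24 + -1.8
= -1.56
Since z = -1.56 < 0, output = 0

0


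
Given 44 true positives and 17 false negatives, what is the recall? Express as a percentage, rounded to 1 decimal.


Recall = TP / (TP + FN) * 100
= 44 / (44 + 17)
= 44 / 61
= 0.7213
= 72.1%

72.1


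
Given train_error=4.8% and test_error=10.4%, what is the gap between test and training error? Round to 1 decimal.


Generalization gap = test_error - train_error
= 10.4 - 4.8
= 5.6%
A moderate gap.

5.6


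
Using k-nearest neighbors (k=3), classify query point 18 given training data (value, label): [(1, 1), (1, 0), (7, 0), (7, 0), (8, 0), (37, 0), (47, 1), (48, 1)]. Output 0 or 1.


Distances from query 18:
Point 8 (class 0): distance = 10
Point 7 (class 0): distance = 11
Point 7 (class 0): distance = 11
K=3 nearest neighbors: classes = [0, 0, 0]
Votes for class 1: 0 / 3
Majority vote => class 0

0


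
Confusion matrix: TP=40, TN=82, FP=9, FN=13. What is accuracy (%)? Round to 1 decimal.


Accuracy = (TP + TN) / (TP + TN + FP + FN) * 100
= (40 + 82) / (40 + 82 + 9 + 13)
= 122 / 144
= 0.8472
= 84.7%

84.7


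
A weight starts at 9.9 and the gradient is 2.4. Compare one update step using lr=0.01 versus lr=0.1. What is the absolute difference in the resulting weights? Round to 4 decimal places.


With lr=0.01: w_new = 9.9 - 0.01 * 2.4 = 9.876
With lr=0.1: w_new = 9.9 - 0.1 * 2.4 = 9.66
Absolute difference = |9.876 - 9.66|
= 0.2160

0.2160


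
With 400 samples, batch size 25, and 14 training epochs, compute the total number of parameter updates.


Iterations per epoch = 400 / 25 = 16
Total updates = iterations_per_epoch * epochs
= 16 * 14
= 224

224


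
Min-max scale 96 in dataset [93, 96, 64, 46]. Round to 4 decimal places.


Min = 46, Max = 96
Range = 96 - 46 = 50
Scaled = (x - min) / (max - min)
= (96 - 46) / 50
= 50 / 50
= 1.0000

1.0000


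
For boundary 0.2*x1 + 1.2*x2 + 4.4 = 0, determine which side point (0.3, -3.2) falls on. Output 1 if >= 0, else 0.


Compute 0.2 * 0.3 + 1.2 * -3.2 + 4.4
= 0.06 + -3.84 + 4.4
= 0.62
Since 0.62 >= 0, the point is on the positive side.

1


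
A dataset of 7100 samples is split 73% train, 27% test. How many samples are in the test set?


Train samples = 7100 * 73% = 5183
Test samples = 7100 - 5183
= 1917

1917


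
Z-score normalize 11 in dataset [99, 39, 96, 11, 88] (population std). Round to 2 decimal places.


Mean = (99 + 39 + 96 + 11 + 88) / 5 = 66.6
Variance = sum((x_i - mean)^2) / n = 1245.04
Std = sqrt(1245.04) = 35.2851
Z = (x - mean) / std
= (11 - 66.6) / 35.2851
= -55.6 / 35.2851
= -1.58

-1.58


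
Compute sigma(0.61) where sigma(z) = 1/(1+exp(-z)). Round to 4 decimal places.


sigmoid(z) = 1 / (1 + exp(-z))
exp(-(0.61)) = exp(-0.61) = 0.5434
1 + 0.5434 = 1.5434
1 / 1.5434 = 0.6479

0.6479


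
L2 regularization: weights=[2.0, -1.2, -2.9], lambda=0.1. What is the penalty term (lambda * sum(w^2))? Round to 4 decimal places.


Squaring each weight:
2.0^2 = 4.0
(-1.2)^2 = 1.44
(-2.9)^2 = 8.41
Sum of squares = 13.85
Penalty = 0.1 * 13.85 = 1.3850

1.3850


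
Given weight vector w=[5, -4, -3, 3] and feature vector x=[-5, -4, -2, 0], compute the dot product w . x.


Element-wise products:
5 * -5 = -25
-4 * -4 = 16
-3 * -2 = 6
3 * 0 = 0
Sum = -25 + 16 + 6 + 0
= -3

-3


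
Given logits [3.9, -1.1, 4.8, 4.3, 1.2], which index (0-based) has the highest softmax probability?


Softmax is a monotonic transformation, so it preserves the argmax.
We need to find the index of the maximum logit.
Index 0: 3.9
Index 1: -1.1
Index 2: 4.8
Index 3: 4.3
Index 4: 1.2
Maximum logit = 4.8 at index 2

2


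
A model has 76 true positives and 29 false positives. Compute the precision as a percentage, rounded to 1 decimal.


Precision = TP / (TP + FP) * 100
= 76 / (76 + 29)
= 76 / 105
= 0.7238
= 72.4%

72.4


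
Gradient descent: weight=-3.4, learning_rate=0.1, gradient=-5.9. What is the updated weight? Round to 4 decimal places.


w_new = w_old - lr * gradient
= -3.4 - 0.1 * -5.9
= -3.4 - (-0.59)
= -2.8100

-2.8100


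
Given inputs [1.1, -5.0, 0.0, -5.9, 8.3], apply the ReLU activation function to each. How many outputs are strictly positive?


ReLU(x) = max(0, x) for each element:
ReLU(1.1) = 1.1
ReLU(-5.0) = 0
ReLU(0.0) = 0
ReLU(-5.9) = 0
ReLU(8.3) = 8.3
Active neurons (>0): 2

2


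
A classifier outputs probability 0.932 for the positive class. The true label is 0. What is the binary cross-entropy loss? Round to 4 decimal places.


For y=0: Loss = -log(1-p)
= -log(1 - 0.932)
= -log(0.068)
= -(-2.6882)
= 2.6882

2.6882


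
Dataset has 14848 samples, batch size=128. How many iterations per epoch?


Iterations per epoch = dataset_size / batch_size
= 14848 / 128
= 116

116


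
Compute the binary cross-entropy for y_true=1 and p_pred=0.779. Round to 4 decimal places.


For y=1: Loss = -log(p)
= -log(0.779)
= -(-0.2497)
= 0.2497

0.2497


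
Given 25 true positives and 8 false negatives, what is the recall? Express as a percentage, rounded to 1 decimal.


Recall = TP / (TP + FN) * 100
= 25 / (25 + 8)
= 25 / 33
= 0.7576
= 75.8%

75.8


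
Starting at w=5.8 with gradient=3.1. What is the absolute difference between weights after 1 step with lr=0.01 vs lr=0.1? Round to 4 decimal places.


With lr=0.01: w_new = 5.8 - 0.01 * 3.1 = 5.769
With lr=0.1: w_new = 5.8 - 0.1 * 3.1 = 5.49
Absolute difference = |5.769 - 5.49|
= 0.2790

0.2790


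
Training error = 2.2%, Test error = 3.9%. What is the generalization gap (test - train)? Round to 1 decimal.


Generalization gap = test_error - train_error
= 3.9 - 2.2
= 1.7%
A small gap suggests good generalization.

1.7


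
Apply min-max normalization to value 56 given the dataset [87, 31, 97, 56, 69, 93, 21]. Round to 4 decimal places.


Min = 21, Max = 97
Range = 97 - 21 = 76
Scaled = (x - min) / (max - min)
= (56 - 21) / 76
= 35 / 76
= 0.4605

0.4605


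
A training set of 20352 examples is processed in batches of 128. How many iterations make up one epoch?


Iterations per epoch = dataset_size / batch_size
= 20352 / 128
= 159

159


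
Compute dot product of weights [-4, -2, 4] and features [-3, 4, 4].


Element-wise products:
-4 * -3 = 12
-2 * 4 = -8
4 * 4 = 16
Sum = 12 + -8 + 16
= 20

20


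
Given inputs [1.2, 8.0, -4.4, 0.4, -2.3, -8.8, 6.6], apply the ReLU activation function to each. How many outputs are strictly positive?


ReLU(x) = max(0, x) for each element:
ReLU(1.2) = 1.2
ReLU(8.0) = 8.0
ReLU(-4.4) = 0
ReLU(0.4) = 0.4
ReLU(-2.3) = 0
ReLU(-8.8) = 0
ReLU(6.6) = 6.6
Active neurons (>0): 4

4


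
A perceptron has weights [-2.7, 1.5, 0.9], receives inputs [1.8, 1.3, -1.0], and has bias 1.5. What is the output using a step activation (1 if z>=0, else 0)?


z = w . x + b
= -2.7*1.8 + 1.5*1.3 + 0.9*-1.0 + 1.5
= -4.86 + 1.95 + -0.9 + 1.5
= -3.81 + 1.5
= -2.31
Since z = -2.31 < 0, output = 0

0


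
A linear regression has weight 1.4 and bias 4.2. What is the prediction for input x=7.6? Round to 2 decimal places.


y = 1.4 * 7.6 + (4.2)
= 10.64 + (4.2)
= 14.84

14.84


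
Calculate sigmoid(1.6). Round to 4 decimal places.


sigmoid(z) = 1 / (1 + exp(-z))
exp(-(1.6)) = exp(-1.6) = 0.2019
1 + 0.2019 = 1.2019
1 / 1.2019 = 0.8320

0.8320


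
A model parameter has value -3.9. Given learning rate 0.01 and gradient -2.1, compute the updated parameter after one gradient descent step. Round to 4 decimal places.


w_new = w_old - lr * gradient
= -3.9 - 0.01 * -2.1
= -3.9 - (-0.021)
= -3.8790

-3.8790


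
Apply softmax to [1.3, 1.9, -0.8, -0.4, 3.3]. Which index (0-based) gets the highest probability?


Softmax is a monotonic transformation, so it preserves the argmax.
We need to find the index of the maximum logit.
Index 0: 1.3
Index 1: 1.9
Index 2: -0.8
Index 3: -0.4
Index 4: 3.3
Maximum logit = 3.3 at index 4

4


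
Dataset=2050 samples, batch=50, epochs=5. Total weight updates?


Iterations per epoch = 2050 / 50 = 41
Total updates = iterations_per_epoch * epochs
= 41 * 5
= 205

205


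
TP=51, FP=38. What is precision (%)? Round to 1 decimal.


Precision = TP / (TP + FP) * 100
= 51 / (51 + 38)
= 51 / 89
= 0.573
= 57.3%

57.3


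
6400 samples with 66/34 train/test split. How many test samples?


Train samples = 6400 * 66% = 4224
Test samples = 6400 - 4224
= 2176

2176


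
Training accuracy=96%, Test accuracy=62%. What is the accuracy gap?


Gap = train_accuracy - test_accuracy
= 96 - 62
= 34%
This large gap strongly indicates overfitting.

34


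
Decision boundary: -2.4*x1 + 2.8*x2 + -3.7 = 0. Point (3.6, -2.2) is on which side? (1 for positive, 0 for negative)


Compute -2.4 * 3.6 + 2.8 * -2.2 + -3.7
= -8.64 + -6.16 + -3.7
= -18.5
Since -18.5 < 0, the point is on the negative side.

0


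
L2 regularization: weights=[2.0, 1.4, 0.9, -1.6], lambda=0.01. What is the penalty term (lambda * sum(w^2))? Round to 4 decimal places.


Squaring each weight:
2.0^2 = 4.0
1.4^2 = 1.96
0.9^2 = 0.81
(-1.6)^2 = 2.56
Sum of squares = 9.33
Penalty = 0.01 * 9.33 = 0.0933

0.0933


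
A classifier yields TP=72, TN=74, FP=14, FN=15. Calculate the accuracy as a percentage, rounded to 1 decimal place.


Accuracy = (TP + TN) / (TP + TN + FP + FN) * 100
= (72 + 74) / (72 + 74 + 14 + 15)
= 146 / 175
= 0.8343
= 83.4%

83.4


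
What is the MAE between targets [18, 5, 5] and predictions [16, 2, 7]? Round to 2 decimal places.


Absolute errors: [2, 3, 2]
Sum of absolute errors = 7
MAE = 7 / 3 = 2.33

2.33


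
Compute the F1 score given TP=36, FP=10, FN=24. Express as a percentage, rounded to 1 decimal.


Precision = TP / (TP + FP) = 36 / 46 = 0.7826
Recall = TP / (TP + FN) = 36 / 60 = 0.6
F1 = 2 * P * R / (P + R)
= 2 * 0.7826 * 0.6 / (0.7826 + 0.6)
= 0.9391 / 1.3826
= 0.6792
As percentage: 67.9%

67.9


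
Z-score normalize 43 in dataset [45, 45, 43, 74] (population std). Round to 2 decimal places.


Mean = (45 + 45 + 43 + 74) / 4 = 51.75
Variance = sum((x_i - mean)^2) / n = 165.6875
Std = sqrt(165.6875) = 12.872
Z = (x - mean) / std
= (43 - 51.75) / 12.872
= -8.75 / 12.872
= -0.68

-0.68


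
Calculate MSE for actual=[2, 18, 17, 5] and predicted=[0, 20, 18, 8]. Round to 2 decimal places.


Differences: [2, -2, -1, -3]
Squared errors: [4, 4, 1, 9]
Sum of squared errors = 18
MSE = 18 / 4 = 4.50

4.50


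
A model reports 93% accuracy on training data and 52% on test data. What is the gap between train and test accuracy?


Gap = train_accuracy - test_accuracy
= 93 - 52
= 41%
This large gap strongly indicates overfitting.

41


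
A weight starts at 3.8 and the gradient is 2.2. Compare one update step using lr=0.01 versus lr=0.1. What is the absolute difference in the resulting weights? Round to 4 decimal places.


With lr=0.01: w_new = 3.8 - 0.01 * 2.2 = 3.778
With lr=0.1: w_new = 3.8 - 0.1 * 2.2 = 3.58
Absolute difference = |3.778 - 3.58|
= 0.1980

0.1980


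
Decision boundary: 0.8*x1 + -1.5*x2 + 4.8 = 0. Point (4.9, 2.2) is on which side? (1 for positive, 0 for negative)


Compute 0.8 * 4.9 + -1.5 * 2.2 + 4.8
= 3.92 + -3.3 + 4.8
= 5.42
Since 5.42 >= 0, the point is on the positive side.

1


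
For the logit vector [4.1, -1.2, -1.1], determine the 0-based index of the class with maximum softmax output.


Softmax is a monotonic transformation, so it preserves the argmax.
We need to find the index of the maximum logit.
Index 0: 4.1
Index 1: -1.2
Index 2: -1.1
Maximum logit = 4.1 at index 0

0


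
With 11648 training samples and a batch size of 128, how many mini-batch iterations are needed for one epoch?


Iterations per epoch = dataset_size / batch_size
= 11648 / 128
= 91

91


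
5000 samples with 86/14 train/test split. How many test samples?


Train samples = 5000 * 86% = 4300
Test samples = 5000 - 4300
= 700

700


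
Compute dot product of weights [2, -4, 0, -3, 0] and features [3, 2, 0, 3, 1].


Element-wise products:
2 * 3 = 6
-4 * 2 = -8
0 * 0 = 0
-3 * 3 = -9
0 * 1 = 0
Sum = 6 + -8 + 0 + -9 + 0
= -11

-11


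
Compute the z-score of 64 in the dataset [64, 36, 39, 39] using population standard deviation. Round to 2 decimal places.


Mean = (64 + 36 + 39 + 39) / 4 = 44.5
Variance = sum((x_i - mean)^2) / n = 128.25
Std = sqrt(128.25) = 11.3248
Z = (x - mean) / std
= (64 - 44.5) / 11.3248
= 19.5 / 11.3248
= 1.72

1.72


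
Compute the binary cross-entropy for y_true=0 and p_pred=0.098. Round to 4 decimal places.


For y=0: Loss = -log(1-p)
= -log(1 - 0.098)
= -log(0.902)
= -(-0.1031)
= 0.1031

0.1031


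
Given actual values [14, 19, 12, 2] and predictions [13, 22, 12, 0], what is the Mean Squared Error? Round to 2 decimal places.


Differences: [1, -3, 0, 2]
Squared errors: [1, 9, 0, 4]
Sum of squared errors = 14
MSE = 14 / 4 = 3.50

3.50


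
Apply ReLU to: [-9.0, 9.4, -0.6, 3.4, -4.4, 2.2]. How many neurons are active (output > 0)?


ReLU(x) = max(0, x) for each element:
ReLU(-9.0) = 0
ReLU(9.4) = 9.4
ReLU(-0.6) = 0
ReLU(3.4) = 3.4
ReLU(-4.4) = 0
ReLU(2.2) = 2.2
Active neurons (>0): 3

3


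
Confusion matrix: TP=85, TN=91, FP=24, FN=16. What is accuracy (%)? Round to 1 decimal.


Accuracy = (TP + TN) / (TP + TN + FP + FN) * 100
= (85 + 91) / (85 + 91 + 24 + 16)
= 176 / 216
= 0.8148
= 81.5%

81.5


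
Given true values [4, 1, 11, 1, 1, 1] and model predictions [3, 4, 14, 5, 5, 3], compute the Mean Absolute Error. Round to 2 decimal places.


Absolute errors: [1, 3, 3, 4, 4, 2]
Sum of absolute errors = 17
MAE = 17 / 6 = 2.83

2.83


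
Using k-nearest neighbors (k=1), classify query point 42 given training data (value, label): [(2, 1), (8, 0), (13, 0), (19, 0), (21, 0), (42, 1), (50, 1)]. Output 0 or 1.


Distances from query 42:
Point 42 (class 1): distance = 0
K=1 nearest neighbors: classes = [1]
Votes for class 1: 1 / 1
Majority vote => class 1

1


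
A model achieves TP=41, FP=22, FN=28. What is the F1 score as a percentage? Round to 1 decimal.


Precision = TP / (TP + FP) = 41 / 63 = 0.6508
Recall = TP / (TP + FN) = 41 / 69 = 0.5942
F1 = 2 * P * R / (P + R)
= 2 * 0.6508 * 0.5942 / (0.6508 + 0.5942)
= 0.7734 / 1.245
= 0.6212
As percentage: 62.1%

62.1


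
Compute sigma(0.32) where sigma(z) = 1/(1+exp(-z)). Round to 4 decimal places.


sigmoid(z) = 1 / (1 + exp(-z))
exp(-(0.32)) = exp(-0.32) = 0.7261
1 + 0.7261 = 1.7261
1 / 1.7261 = 0.5793

0.5793


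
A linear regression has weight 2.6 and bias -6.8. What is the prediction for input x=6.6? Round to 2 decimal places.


y = 2.6 * 6.6 + (-6.8)
= 17.16 + (-6.8)
= 10.36

10.36


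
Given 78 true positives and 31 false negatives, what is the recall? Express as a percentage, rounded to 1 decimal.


Recall = TP / (TP + FN) * 100
= 78 / (78 + 31)
= 78 / 109
= 0.7156
= 71.6%

71.6


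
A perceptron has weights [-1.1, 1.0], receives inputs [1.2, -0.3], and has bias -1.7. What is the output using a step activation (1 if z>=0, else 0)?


z = w . x + b
= -1.1*1.2 + 1.0*-0.3 + -1.7
= -1.32 + -0.3 + -1.7
= -1.62 + -1.7
= -3.32
Since z = -3.32 < 0, output = 0

0


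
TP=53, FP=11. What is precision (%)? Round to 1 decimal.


Precision = TP / (TP + FP) * 100
= 53 / (53 + 11)
= 53 / 64
= 0.8281
= 82.8%

82.8


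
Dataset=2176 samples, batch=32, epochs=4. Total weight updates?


Iterations per epoch = 2176 / 32 = 68
Total updates = iterations_per_epoch * epochs
= 68 * 4
= 272

272


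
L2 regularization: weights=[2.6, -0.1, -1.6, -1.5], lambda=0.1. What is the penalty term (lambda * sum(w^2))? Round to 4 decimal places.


Squaring each weight:
2.6^2 = 6.76
(-0.1)^2 = 0.01
(-1.6)^2 = 2.56
(-1.5)^2 = 2.25
Sum of squares = 11.58
Penalty = 0.1 * 11.58 = 1.1580

1.1580


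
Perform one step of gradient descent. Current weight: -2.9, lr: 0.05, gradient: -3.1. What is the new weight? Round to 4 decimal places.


w_new = w_old - lr * gradient
= -2.9 - 0.05 * -3.1
= -2.9 - (-0.155)
= -2.7450

-2.7450


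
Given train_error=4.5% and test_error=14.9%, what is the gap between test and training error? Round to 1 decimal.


Generalization gap = test_error - train_error
= 14.9 - 4.5
= 10.4%
A large gap suggests overfitting.

10.4


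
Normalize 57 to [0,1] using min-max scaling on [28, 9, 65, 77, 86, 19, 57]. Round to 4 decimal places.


Min = 9, Max = 86
Range = 86 - 9 = 77
Scaled = (x - min) / (max - min)
= (57 - 9) / 77
= 48 / 77
= 0.6234

0.6234


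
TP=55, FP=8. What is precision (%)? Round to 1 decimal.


Precision = TP / (TP + FP) * 100
= 55 / (55 + 8)
= 55 / 63
= 0.873
= 87.3%

87.3


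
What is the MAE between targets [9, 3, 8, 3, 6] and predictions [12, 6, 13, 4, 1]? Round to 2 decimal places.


Absolute errors: [3, 3, 5, 1, 5]
Sum of absolute errors = 17
MAE = 17 / 5 = 3.40

3.40


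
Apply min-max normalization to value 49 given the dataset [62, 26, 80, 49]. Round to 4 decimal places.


Min = 26, Max = 80
Range = 80 - 26 = 54
Scaled = (x - min) / (max - min)
= (49 - 26) / 54
= 23 / 54
= 0.4259

0.4259


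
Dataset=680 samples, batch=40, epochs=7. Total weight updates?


Iterations per epoch = 680 / 40 = 17
Total updates = iterations_per_epoch * epochs
= 17 * 7
= 119

119


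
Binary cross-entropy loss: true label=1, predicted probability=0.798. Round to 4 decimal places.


For y=1: Loss = -log(p)
= -log(0.798)
= -(-0.2256)
= 0.2256

0.2256


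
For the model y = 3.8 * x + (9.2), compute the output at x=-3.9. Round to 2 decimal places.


y = 3.8 * -3.9 + (9.2)
= -14.82 + (9.2)
= -5.62

-5.62


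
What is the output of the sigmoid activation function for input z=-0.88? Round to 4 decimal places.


sigmoid(z) = 1 / (1 + exp(-z))
exp(-(-0.88)) = exp(0.88) = 2.4109
1 + 2.4109 = 3.4109
1 / 3.4109 = 0.2932

0.2932


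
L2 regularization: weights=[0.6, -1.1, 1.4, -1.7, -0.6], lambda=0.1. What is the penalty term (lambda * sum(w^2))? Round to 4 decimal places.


Squaring each weight:
0.6^2 = 0.36
(-1.1)^2 = 1.21
1.4^2 = 1.96
(-1.7)^2 = 2.89
(-0.6)^2 = 0.36
Sum of squares = 6.78
Penalty = 0.1 * 6.78 = 0.6780

0.6780


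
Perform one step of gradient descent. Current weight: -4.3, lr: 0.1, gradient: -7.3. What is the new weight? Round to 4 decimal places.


w_new = w_old - lr * gradient
= -4.3 - 0.1 * -7.3
= -4.3 - (-0.73)
= -3.5700

-3.5700


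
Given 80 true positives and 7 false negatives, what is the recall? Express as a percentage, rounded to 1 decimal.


Recall = TP / (TP + FN) * 100
= 80 / (80 + 7)
= 80 / 87
= 0.9195
= 92.0%

92.0


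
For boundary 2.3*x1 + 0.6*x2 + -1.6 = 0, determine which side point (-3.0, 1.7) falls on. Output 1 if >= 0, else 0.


Compute 2.3 * -3.0 + 0.6 * 1.7 + -1.6
= -6.9 + 1.02 + -1.6
= -7.48
Since -7.48 < 0, the point is on the negative side.

0


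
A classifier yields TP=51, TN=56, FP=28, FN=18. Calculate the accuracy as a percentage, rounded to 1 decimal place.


Accuracy = (TP + TN) / (TP + TN + FP + FN) * 100
= (51 + 56) / (51 + 56 + 28 + 18)
= 107 / 153
= 0.6993
= 69.9%

69.9


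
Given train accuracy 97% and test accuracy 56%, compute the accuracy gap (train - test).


Gap = train_accuracy - test_accuracy
= 97 - 56
= 41%
This large gap strongly indicates overfitting.

41


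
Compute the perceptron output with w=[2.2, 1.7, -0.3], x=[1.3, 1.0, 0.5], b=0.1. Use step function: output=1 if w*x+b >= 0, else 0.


z = w . x + b
= 2.2*1.3 + 1.7*1.0 + -0.3*0.5 + 0.1
= 2.86 + 1.7 + -0.15 + 0.1
= 4.41 + 0.1
= 4.51
Since z = 4.51 >= 0, output = 1

1


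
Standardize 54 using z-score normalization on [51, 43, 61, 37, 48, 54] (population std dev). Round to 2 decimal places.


Mean = (51 + 43 + 61 + 37 + 48 + 54) / 6 = 49.0
Variance = sum((x_i - mean)^2) / n = 59.0
Std = sqrt(59.0) = 7.6811
Z = (x - mean) / std
= (54 - 49.0) / 7.6811
= 5.0 / 7.6811
= 0.65

0.65


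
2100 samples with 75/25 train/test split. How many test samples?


Train samples = 2100 * 75% = 1575
Test samples = 2100 - 1575
= 525

525


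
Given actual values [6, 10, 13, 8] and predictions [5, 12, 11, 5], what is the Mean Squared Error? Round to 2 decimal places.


Differences: [1, -2, 2, 3]
Squared errors: [1, 4, 4, 9]
Sum of squared errors = 18
MSE = 18 / 4 = 4.50

4.50


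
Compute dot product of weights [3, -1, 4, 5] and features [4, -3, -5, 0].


Element-wise products:
3 * 4 = 12
-1 * -3 = 3
4 * -5 = -20
5 * 0 = 0
Sum = 12 + 3 + -20 + 0
= -5

-5


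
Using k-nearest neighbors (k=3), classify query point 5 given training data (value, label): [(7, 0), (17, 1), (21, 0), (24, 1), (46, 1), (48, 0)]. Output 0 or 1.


Distances from query 5:
Point 7 (class 0): distance = 2
Point 17 (class 1): distance = 12
Point 21 (class 0): distance = 16
K=3 nearest neighbors: classes = [0, 1, 0]
Votes for class 1: 1 / 3
Majority vote => class 0

0


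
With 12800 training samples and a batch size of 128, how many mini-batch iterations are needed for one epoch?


Iterations per epoch = dataset_size / batch_size
= 12800 / 128
= 100

100


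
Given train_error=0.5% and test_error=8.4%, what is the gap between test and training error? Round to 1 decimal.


Generalization gap = test_error - train_error
= 8.4 - 0.5
= 7.9%
A moderate gap.

7.9


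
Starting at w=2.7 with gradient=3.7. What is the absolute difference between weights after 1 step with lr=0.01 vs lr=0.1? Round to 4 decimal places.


With lr=0.01: w_new = 2.7 - 0.01 * 3.7 = 2.663
With lr=0.1: w_new = 2.7 - 0.1 * 3.7 = 2.33
Absolute difference = |2.663 - 2.33|
= 0.3330

0.3330


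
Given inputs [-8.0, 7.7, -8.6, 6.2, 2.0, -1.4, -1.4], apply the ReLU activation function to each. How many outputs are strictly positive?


ReLU(x) = max(0, x) for each element:
ReLU(-8.0) = 0
ReLU(7.7) = 7.7
ReLU(-8.6) = 0
ReLU(6.2) = 6.2
ReLU(2.0) = 2.0
ReLU(-1.4) = 0
ReLU(-1.4) = 0
Active neurons (>0): 3

3


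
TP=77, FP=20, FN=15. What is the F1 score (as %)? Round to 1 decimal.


Precision = TP / (TP + FP) = 77 / 97 = 0.7938
Recall = TP / (TP + FN) = 77 / 92 = 0.837
F1 = 2 * P * R / (P + R)
= 2 * 0.7938 * 0.837 / (0.7938 + 0.837)
= 1.3288 / 1.6308
= 0.8148
As percentage: 81.5%

81.5


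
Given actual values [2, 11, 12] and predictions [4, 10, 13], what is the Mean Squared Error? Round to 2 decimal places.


Differences: [-2, 1, -1]
Squared errors: [4, 1, 1]
Sum of squared errors = 6
MSE = 6 / 3 = 2.00

2.00


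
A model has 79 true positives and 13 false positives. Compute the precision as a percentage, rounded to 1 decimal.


Precision = TP / (TP + FP) * 100
= 79 / (79 + 13)
= 79 / 92
= 0.8587
= 85.9%

85.9


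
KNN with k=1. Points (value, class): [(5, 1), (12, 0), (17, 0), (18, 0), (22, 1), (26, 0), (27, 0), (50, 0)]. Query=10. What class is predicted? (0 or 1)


Distances from query 10:
Point 12 (class 0): distance = 2
K=1 nearest neighbors: classes = [0]
Votes for class 1: 0 / 1
Majority vote => class 0

0


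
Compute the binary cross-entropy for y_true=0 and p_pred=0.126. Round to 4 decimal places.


For y=0: Loss = -log(1-p)
= -log(1 - 0.126)
= -log(0.874)
= -(-0.1347)
= 0.1347

0.1347


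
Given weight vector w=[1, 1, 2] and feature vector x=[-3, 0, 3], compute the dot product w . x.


Element-wise products:
1 * -3 = -3
1 * 0 = 0
2 * 3 = 6
Sum = -3 + 0 + 6
= 3

3


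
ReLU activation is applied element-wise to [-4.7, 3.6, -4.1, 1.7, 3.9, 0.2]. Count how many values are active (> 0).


ReLU(x) = max(0, x) for each element:
ReLU(-4.7) = 0
ReLU(3.6) = 3.6
ReLU(-4.1) = 0
ReLU(1.7) = 1.7
ReLU(3.9) = 3.9
ReLU(0.2) = 0.2
Active neurons (>0): 4

4


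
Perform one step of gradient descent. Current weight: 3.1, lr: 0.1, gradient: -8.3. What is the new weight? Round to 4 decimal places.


w_new = w_old - lr * gradient
= 3.1 - 0.1 * -8.3
= 3.1 - (-0.83)
= 3.9300

3.9300


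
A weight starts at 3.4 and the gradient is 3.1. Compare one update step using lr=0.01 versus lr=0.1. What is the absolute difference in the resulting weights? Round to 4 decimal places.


With lr=0.01: w_new = 3.4 - 0.01 * 3.1 = 3.369
With lr=0.1: w_new = 3.4 - 0.1 * 3.1 = 3.09
Absolute difference = |3.369 - 3.09|
= 0.2790

0.2790


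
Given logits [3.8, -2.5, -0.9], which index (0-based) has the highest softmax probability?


Softmax is a monotonic transformation, so it preserves the argmax.
We need to find the index of the maximum logit.
Index 0: 3.8
Index 1: -2.5
Index 2: -0.9
Maximum logit = 3.8 at index 0

0


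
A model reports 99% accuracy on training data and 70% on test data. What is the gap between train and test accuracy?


Gap = train_accuracy - test_accuracy
= 99 - 70
= 29%
This large gap strongly indicates overfitting.

29


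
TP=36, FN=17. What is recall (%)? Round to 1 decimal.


Recall = TP / (TP + FN) * 100
= 36 / (36 + 17)
= 36 / 53
= 0.6792
= 67.9%

67.9


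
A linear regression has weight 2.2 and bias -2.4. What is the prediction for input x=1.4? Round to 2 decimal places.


y = 2.2 * 1.4 + (-2.4)
= 3.08 + (-2.4)
= 0.68

0.68


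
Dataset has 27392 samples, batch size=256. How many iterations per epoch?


Iterations per epoch = dataset_size / batch_size
= 27392 / 256
= 107

107


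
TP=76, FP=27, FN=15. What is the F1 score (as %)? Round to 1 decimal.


Precision = TP / (TP + FP) = 76 / 103 = 0.7379
Recall = TP / (TP + FN) = 76 / 91 = 0.8352
F1 = 2 * P * R / (P + R)
= 2 * 0.7379 * 0.8352 / (0.7379 + 0.8352)
= 1.2325 / 1.573
= 0.7835
As percentage: 78.4%

78.4


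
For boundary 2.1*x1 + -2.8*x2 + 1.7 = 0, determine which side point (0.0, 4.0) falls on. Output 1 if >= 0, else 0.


Compute 2.1 * 0.0 + -2.8 * 4.0 + 1.7
= 0.0 + -11.2 + 1.7
= -9.5
Since -9.5 < 0, the point is on the negative side.

0


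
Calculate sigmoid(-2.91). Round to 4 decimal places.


sigmoid(z) = 1 / (1 + exp(-z))
exp(-(-2.91)) = exp(2.91) = 18.3568
1 + 18.3568 = 19.3568
1 / 19.3568 = 0.0517

0.0517


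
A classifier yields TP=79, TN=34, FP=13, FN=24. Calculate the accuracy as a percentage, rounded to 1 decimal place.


Accuracy = (TP + TN) / (TP + TN + FP + FN) * 100
= (79 + 34) / (79 + 34 + 13 + 24)
= 113 / 150
= 0.7533
= 75.3%

75.3


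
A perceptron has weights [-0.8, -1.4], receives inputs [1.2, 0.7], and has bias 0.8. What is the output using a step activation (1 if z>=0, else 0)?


z = w . x + b
= -0.8*1.2 + -1.4*0.7 + 0.8
= -0.96 + -0.98 + 0.8
= -1.94 + 0.8
= -1.14
Since z = -1.14 < 0, output = 0

0


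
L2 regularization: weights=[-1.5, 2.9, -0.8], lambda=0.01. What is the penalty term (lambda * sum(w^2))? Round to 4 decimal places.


Squaring each weight:
(-1.5)^2 = 2.25
2.9^2 = 8.41
(-0.8)^2 = 0.64
Sum of squares = 11.3
Penalty = 0.01 * 11.3 = 0.1130

0.1130


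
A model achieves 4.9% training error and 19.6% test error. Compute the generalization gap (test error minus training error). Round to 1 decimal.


Generalization gap = test_error - train_error
= 19.6 - 4.9
= 14.7%
A large gap suggests overfitting.

14.7


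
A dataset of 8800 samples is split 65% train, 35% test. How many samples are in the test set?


Train samples = 8800 * 65% = 5720
Test samples = 8800 - 5720
= 3080

3080


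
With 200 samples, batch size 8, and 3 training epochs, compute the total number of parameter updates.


Iterations per epoch = 200 / 8 = 25
Total updates = iterations_per_epoch * epochs
= 25 * 3
= 75

75


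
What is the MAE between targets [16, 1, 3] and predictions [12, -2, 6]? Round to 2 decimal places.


Absolute errors: [4, 3, 3]
Sum of absolute errors = 10
MAE = 10 / 3 = 3.33

3.33


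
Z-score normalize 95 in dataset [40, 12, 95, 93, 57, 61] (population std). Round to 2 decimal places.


Mean = (40 + 12 + 95 + 93 + 57 + 61) / 6 = 59.6667
Variance = sum((x_i - mean)^2) / n = 837.8889
Std = sqrt(837.8889) = 28.9463
Z = (x - mean) / std
= (95 - 59.6667) / 28.9463
= 35.3333 / 28.9463
= 1.22

1.22


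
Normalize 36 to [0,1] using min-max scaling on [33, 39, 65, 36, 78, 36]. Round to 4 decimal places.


Min = 33, Max = 78
Range = 78 - 33 = 45
Scaled = (x - min) / (max - min)
= (36 - 33) / 45
= 3 / 45
= 0.0667

0.0667


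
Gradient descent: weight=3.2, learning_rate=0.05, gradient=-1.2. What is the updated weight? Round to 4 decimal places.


w_new = w_old - lr * gradient
= 3.2 - 0.05 * -1.2
= 3.2 - (-0.06)
= 3.2600

3.2600


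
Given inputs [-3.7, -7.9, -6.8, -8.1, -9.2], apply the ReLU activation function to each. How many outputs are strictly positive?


ReLU(x) = max(0, x) for each element:
ReLU(-3.7) = 0
ReLU(-7.9) = 0
ReLU(-6.8) = 0
ReLU(-8.1) = 0
ReLU(-9.2) = 0
Active neurons (>0): 0

0


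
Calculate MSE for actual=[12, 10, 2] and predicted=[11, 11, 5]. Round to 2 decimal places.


Differences: [1, -1, -3]
Squared errors: [1, 1, 9]
Sum of squared errors = 11
MSE = 11 / 3 = 3.67

3.67


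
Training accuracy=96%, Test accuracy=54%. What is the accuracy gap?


Gap = train_accuracy - test_accuracy
= 96 - 54
= 42%
This large gap strongly indicates overfitting.

42


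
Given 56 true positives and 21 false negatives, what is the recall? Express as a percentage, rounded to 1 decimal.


Recall = TP / (TP + FN) * 100
= 56 / (56 + 21)
= 56 / 77
= 0.7273
= 72.7%

72.7


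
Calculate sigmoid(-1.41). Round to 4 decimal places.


sigmoid(z) = 1 / (1 + exp(-z))
exp(-(-1.41)) = exp(1.41) = 4.096
1 + 4.096 = 5.096
1 / 5.096 = 0.1962

0.1962


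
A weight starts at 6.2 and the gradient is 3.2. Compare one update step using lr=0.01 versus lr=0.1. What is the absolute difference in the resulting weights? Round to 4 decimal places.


With lr=0.01: w_new = 6.2 - 0.01 * 3.2 = 6.168
With lr=0.1: w_new = 6.2 - 0.1 * 3.2 = 5.88
Absolute difference = |6.168 - 5.88|
= 0.2880

0.2880


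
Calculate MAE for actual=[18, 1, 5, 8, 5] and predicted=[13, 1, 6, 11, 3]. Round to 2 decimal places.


Absolute errors: [5, 0, 1, 3, 2]
Sum of absolute errors = 11
MAE = 11 / 5 = 2.20

2.20


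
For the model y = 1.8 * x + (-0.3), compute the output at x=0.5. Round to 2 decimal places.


y = 1.8 * 0.5 + (-0.3)
= 0.9 + (-0.3)
= 0.60

0.60


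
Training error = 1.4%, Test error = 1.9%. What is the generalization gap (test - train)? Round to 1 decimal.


Generalization gap = test_error - train_error
= 1.9 - 1.4
= 0.5%
A small gap suggests good generalization.

0.5


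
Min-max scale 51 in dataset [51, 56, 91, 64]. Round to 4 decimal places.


Min = 51, Max = 91
Range = 91 - 51 = 40
Scaled = (x - min) / (max - min)
= (51 - 51) / 40
= 0 / 40
= 0.0000

0.0000


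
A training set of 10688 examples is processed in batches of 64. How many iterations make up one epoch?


Iterations per epoch = dataset_size / batch_size
= 10688 / 64
= 167

167


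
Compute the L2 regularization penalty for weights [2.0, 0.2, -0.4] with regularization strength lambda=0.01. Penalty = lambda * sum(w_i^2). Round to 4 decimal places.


Squaring each weight:
2.0^2 = 4.0
0.2^2 = 0.04
(-0.4)^2 = 0.16
Sum of squares = 4.2
Penalty = 0.01 * 4.2 = 0.0420

0.0420


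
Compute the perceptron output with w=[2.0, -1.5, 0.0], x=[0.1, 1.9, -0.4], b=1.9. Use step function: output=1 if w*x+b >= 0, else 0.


z = w . x + b
= 2.0*0.1 + -1.5*1.9 + 0.0*-0.4 + 1.9
= 0.2 + -2.85 + -0.0 + 1.9
= -2.65 + 1.9
= -0.75
Since z = -0.75 < 0, output = 0

0


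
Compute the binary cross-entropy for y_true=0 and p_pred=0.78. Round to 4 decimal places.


For y=0: Loss = -log(1-p)
= -log(1 - 0.78)
= -log(0.22)
= -(-1.5141)
= 1.5141

1.5141


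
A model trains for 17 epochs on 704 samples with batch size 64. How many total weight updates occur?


Iterations per epoch = 704 / 64 = 11
Total updates = iterations_per_epoch * epochs
= 11 * 17
= 187

187


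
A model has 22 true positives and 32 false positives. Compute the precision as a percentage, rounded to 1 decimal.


Precision = TP / (TP + FP) * 100
= 22 / (22 + 32)
= 22 / 54
= 0.4074
= 40.7%

40.7


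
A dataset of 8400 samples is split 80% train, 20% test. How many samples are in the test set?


Train samples = 8400 * 80% = 6720
Test samples = 8400 - 6720
= 1680

1680


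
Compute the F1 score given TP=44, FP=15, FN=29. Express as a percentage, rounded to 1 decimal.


Precision = TP / (TP + FP) = 44 / 59 = 0.7458
Recall = TP / (TP + FN) = 44 / 73 = 0.6027
F1 = 2 * P * R / (P + R)
= 2 * 0.7458 * 0.6027 / (0.7458 + 0.6027)
= 0.899 / 1.3485
= 0.6667
As percentage: 66.7%

66.7


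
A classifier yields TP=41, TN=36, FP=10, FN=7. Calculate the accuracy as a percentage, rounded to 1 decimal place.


Accuracy = (TP + TN) / (TP + TN + FP + FN) * 100
= (41 + 36) / (41 + 36 + 10 + 7)
= 77 / 94
= 0.8191
= 81.9%

81.9


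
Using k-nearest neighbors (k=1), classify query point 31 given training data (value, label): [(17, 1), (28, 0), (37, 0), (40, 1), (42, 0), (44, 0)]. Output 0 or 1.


Distances from query 31:
Point 28 (class 0): distance = 3
K=1 nearest neighbors: classes = [0]
Votes for class 1: 0 / 1
Majority vote => class 0

0


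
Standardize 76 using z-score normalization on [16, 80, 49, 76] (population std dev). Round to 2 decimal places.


Mean = (16 + 80 + 49 + 76) / 4 = 55.25
Variance = sum((x_i - mean)^2) / n = 655.6875
Std = sqrt(655.6875) = 25.6064
Z = (x - mean) / std
= (76 - 55.25) / 25.6064
= 20.75 / 25.6064
= 0.81

0.81


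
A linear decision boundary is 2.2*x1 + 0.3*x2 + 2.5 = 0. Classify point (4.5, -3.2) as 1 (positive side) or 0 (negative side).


Compute 2.2 * 4.5 + 0.3 * -3.2 + 2.5
= 9.9 + -0.96 + 2.5
= 11.44
Since 11.44 >= 0, the point is on the positive side.

1
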